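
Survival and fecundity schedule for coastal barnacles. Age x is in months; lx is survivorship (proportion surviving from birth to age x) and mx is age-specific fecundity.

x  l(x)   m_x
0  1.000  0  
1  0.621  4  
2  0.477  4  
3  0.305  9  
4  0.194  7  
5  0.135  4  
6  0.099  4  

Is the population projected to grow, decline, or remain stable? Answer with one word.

R0 = Σ lx·mx = 0 + 2.484 + 1.908 + 2.745 + 1.358 + 0.54 + 0.396 = 9.431
R0 > 1, so the population is growing.

growing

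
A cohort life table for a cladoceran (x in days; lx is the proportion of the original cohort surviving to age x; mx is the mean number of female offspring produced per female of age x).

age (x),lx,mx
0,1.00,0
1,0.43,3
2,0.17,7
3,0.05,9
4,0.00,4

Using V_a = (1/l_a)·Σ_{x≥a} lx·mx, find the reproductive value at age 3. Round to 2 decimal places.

9.00

lx·mx for x ≥ 3: 0.45, 0 → sum = 0.45
V_3 = 0.45 / l_3 = 0.45 / 0.05 = 9 → 9.00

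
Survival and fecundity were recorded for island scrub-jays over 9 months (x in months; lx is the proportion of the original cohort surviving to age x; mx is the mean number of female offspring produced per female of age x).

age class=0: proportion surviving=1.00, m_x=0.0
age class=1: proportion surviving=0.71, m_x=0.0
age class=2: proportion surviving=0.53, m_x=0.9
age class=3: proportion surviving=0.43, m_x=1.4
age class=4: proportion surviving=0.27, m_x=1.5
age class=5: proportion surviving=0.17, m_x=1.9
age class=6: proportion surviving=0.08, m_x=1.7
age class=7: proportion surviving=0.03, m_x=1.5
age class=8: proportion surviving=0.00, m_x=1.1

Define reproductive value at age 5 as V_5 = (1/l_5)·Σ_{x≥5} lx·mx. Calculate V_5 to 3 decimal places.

2.965

lx·mx for x ≥ 5: 0.323, 0.136, 0.045, 0 → sum = 0.504
V_5 = 0.504 / l_5 = 0.504 / 0.17 = 2.964706… → 2.965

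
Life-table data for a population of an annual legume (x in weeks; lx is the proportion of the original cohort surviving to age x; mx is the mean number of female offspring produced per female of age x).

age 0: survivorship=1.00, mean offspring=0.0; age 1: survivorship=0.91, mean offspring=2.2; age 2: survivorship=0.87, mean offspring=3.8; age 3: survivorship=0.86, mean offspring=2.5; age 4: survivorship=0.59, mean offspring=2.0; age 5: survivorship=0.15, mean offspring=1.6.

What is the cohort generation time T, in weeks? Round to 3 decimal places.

2.364

lx·mx: 0, 2.002, 3.306, 2.15, 1.18, 0.24 → R0 = 8.878
x·lx·mx: 0, 2.002, 6.612, 6.45, 4.72, 1.2 → Σ = 20.984
T = 20.984 / 8.878 = 2.363595… → 2.364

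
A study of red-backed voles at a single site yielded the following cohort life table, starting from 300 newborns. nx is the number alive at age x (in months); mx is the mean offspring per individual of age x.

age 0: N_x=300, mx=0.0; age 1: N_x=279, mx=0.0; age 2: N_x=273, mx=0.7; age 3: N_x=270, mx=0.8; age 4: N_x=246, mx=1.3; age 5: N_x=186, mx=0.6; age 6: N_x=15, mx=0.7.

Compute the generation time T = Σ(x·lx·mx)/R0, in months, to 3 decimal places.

lx = nx/n0 = nx/300: 1, 0.93, 0.91, 0.9, 0.82, 0.62, 0.05
lx·mx: 0, 0, 0.637, 0.72, 1.066, 0.372, 0.035 → R0 = 2.83
x·lx·mx: 0, 0, 1.274, 2.16, 4.264, 1.86, 0.21 → Σ = 9.768
T = 9.768 / 2.83 = 3.45159… → 3.452

3.452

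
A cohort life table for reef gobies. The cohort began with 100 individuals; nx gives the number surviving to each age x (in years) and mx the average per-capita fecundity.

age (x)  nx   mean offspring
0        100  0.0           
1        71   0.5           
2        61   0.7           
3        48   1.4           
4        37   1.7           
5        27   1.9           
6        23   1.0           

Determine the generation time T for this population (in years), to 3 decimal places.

lx = nx/n0 = nx/100: 1, 0.71, 0.61, 0.48, 0.37, 0.27, 0.23
lx·mx: 0, 0.355, 0.427, 0.672, 0.629, 0.513, 0.23 → R0 = 2.826
x·lx·mx: 0, 0.355, 0.854, 2.016, 2.516, 2.565, 1.38 → Σ = 9.686
T = 9.686 / 2.826 = 3.427459… → 3.427

3.427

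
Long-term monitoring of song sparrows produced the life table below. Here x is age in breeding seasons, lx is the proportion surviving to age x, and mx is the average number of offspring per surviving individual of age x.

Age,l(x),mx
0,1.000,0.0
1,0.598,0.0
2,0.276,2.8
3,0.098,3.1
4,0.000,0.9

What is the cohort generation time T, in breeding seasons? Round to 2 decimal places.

2.28

lx·mx: 0, 0, 0.7728, 0.3038, 0 → R0 = 1.0766
x·lx·mx: 0, 0, 1.5456, 0.9114, 0 → Σ = 2.457
T = 2.457 / 1.0766 = 2.282185… → 2.28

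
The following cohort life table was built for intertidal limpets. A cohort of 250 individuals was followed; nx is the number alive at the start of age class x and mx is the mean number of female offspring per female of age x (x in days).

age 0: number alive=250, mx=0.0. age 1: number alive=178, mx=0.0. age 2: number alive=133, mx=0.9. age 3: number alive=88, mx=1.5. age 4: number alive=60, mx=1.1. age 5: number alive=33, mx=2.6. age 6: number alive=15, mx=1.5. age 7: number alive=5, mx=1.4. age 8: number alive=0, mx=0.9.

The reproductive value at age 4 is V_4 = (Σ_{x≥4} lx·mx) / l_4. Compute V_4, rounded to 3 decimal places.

lx = nx/n0 = nx/250: 1, 0.712, 0.532, 0.352, 0.24, 0.132, 0.06, 0.02, 0
lx·mx for x ≥ 4: 0.264, 0.3432, 0.09, 0.028, 0 → sum = 0.7252
V_4 = 0.7252 / l_4 = 0.7252 / 0.24 = 3.021667… → 3.022

3.022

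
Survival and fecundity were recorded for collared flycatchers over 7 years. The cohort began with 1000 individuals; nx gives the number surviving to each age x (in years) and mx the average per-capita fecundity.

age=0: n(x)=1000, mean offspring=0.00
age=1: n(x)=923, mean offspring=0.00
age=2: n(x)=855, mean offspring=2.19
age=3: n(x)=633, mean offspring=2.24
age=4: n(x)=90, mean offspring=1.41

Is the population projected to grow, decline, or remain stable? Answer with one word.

lx = nx/n0 = nx/1000: 1, 0.923, 0.855, 0.633, 0.09
R0 = Σ lx·mx = 0 + 0 + 1.87245 + 1.41792 + 0.1269 = 3.41727
R0 > 1, so the population is growing.

growing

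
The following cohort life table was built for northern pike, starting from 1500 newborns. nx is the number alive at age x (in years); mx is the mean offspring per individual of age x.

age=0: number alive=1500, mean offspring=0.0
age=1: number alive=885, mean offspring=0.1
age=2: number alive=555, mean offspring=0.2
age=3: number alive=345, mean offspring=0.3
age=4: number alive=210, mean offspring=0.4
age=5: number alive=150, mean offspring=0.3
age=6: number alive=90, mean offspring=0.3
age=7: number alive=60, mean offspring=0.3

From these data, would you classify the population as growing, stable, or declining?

lx = nx/n0 = nx/1500: 1, 0.59, 0.37, 0.23, 0.14, 0.1, 0.06, 0.04
R0 = Σ lx·mx = 0 + 0.059 + 0.074 + 0.069 + 0.056 + 0.03 + 0.018 + 0.012 = 0.318
R0 < 1, so the population is declining.

declining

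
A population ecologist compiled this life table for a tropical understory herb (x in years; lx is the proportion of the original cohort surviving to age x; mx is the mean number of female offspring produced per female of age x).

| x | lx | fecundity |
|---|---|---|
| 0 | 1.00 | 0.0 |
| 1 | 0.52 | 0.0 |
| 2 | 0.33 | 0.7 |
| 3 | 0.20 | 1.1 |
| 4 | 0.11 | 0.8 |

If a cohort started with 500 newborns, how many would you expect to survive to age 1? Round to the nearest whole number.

Expected survivors = N0 · l_1 = 500 × 0.52 = 260 → 260

260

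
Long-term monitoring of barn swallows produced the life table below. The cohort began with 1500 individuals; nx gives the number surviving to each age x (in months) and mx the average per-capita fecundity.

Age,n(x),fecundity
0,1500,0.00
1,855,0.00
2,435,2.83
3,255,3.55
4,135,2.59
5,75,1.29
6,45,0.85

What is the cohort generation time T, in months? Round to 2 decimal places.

2.78

lx = nx/n0 = nx/1500: 1, 0.57, 0.29, 0.17, 0.09, 0.05, 0.03
lx·mx: 0, 0, 0.8207, 0.6035, 0.2331, 0.0645, 0.0255 → R0 = 1.7473
x·lx·mx: 0, 0, 1.6414, 1.8105, 0.9324, 0.3225, 0.153 → Σ = 4.8598
T = 4.8598 / 1.7473 = 2.78132… → 2.78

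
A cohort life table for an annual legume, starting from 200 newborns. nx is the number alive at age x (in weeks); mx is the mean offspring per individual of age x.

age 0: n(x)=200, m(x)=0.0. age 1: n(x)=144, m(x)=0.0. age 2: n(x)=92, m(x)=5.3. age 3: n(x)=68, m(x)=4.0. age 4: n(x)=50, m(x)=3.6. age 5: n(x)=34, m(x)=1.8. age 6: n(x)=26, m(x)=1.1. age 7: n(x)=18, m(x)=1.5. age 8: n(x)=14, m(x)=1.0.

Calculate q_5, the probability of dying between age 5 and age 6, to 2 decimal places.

lx = nx/n0 = nx/200: 1, 0.72, 0.46, 0.34, 0.25, 0.17, 0.13, 0.09, 0.07
q_5 = (l_5 − l_6) / l_5 = (0.17 − 0.13) / 0.17
     = 0.04 / 0.17 = 0.235294… → 0.24

0.24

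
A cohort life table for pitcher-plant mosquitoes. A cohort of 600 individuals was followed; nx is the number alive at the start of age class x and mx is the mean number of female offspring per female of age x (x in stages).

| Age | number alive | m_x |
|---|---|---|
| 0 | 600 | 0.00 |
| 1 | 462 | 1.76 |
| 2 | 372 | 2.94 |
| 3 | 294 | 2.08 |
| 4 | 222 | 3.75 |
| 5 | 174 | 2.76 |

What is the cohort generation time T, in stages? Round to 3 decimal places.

2.758

lx = nx/n0 = nx/600: 1, 0.77, 0.62, 0.49, 0.37, 0.29
lx·mx: 0, 1.3552, 1.8228, 1.0192, 1.3875, 0.8004 → R0 = 6.3851
x·lx·mx: 0, 1.3552, 3.6456, 3.0576, 5.55, 4.002 → Σ = 17.6104
T = 17.6104 / 6.3851 = 2.758046… → 2.758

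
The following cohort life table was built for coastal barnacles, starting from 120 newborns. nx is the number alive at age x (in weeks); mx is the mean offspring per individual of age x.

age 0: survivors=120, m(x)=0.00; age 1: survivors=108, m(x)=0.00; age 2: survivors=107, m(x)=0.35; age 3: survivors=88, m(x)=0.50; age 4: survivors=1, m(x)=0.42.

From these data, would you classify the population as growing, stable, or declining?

lx = nx/n0 = nx/120: 1, 0.9, 0.89167…, 0.73333…, 0.00833…
R0 = Σ lx·mx = 0 + 0 + 0.312083… + 0.366667… + 0.0035… = 0.68225…
R0 < 1, so the population is declining.

declining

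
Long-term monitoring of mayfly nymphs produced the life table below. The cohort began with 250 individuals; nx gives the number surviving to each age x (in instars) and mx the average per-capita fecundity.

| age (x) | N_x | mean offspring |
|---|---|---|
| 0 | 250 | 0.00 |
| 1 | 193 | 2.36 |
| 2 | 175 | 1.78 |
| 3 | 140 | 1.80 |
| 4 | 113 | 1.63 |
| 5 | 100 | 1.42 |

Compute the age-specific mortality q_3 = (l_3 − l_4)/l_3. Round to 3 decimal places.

lx = nx/n0 = nx/250: 1, 0.772, 0.7, 0.56, 0.452, 0.4
q_3 = (l_3 − l_4) / l_3 = (0.56 − 0.452) / 0.56
     = 0.108 / 0.56 = 0.192857… → 0.193

0.193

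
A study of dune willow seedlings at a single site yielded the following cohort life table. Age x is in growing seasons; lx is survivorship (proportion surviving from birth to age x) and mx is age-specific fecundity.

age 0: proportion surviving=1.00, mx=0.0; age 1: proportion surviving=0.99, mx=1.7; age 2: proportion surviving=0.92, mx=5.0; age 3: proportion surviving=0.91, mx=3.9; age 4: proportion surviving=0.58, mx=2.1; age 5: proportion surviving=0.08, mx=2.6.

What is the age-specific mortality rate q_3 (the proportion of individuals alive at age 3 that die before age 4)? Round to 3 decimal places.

0.363

q_3 = (l_3 − l_4) / l_3 = (0.91 − 0.58) / 0.91
     = 0.33 / 0.91 = 0.362637… → 0.363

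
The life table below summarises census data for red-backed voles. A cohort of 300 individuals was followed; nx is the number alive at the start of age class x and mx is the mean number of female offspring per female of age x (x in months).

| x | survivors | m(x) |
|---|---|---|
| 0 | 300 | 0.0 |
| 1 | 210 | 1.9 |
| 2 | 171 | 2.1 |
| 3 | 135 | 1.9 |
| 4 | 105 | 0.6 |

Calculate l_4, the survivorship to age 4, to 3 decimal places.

l_4 = n_4/n_0 = 105/300 = 0.35 → 0.350

0.350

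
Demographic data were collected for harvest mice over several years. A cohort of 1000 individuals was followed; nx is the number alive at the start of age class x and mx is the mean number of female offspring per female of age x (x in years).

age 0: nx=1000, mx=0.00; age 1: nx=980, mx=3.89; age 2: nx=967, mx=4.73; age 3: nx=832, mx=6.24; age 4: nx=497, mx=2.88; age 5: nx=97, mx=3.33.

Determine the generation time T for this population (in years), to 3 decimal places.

2.340

lx = nx/n0 = nx/1000: 1, 0.98, 0.967, 0.832, 0.497, 0.097
lx·mx: 0, 3.8122, 4.57391, 5.19168, 1.43136, 0.32301 → R0 = 15.33216
x·lx·mx: 0, 3.8122, 9.14782, 15.57504, 5.72544, 1.61505 → Σ = 35.87555
T = 35.87555 / 15.33216 = 2.339889… → 2.340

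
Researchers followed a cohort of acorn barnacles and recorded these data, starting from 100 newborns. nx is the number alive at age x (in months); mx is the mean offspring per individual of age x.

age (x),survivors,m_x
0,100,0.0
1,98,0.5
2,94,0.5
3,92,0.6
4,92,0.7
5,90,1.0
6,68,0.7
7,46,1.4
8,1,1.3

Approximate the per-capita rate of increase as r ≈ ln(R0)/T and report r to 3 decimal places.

0.340

lx = nx/n0 = nx/100: 1, 0.98, 0.94, 0.92, 0.92, 0.9, 0.68, 0.46, 0.01
R0 = Σ lx·mx = 0 + 0.49 + 0.47 + 0.552 + 0.644 + 0.9 + 0.476 + 0.644 + 0.013 = 4.189
Σ x·lx·mx = 17.63; T = 17.63/4.189 = 4.20864…
r ≈ ln(R0)/T = ln(4.189)/4.20864… = 0.34036… → 0.340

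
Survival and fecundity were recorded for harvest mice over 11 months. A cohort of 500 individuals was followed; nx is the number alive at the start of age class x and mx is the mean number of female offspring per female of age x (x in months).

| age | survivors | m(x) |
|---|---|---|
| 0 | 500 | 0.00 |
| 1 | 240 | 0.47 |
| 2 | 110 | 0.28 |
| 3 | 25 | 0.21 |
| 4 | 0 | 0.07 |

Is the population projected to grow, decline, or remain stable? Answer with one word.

declining

lx = nx/n0 = nx/500: 1, 0.48, 0.22, 0.05, 0
R0 = Σ lx·mx = 0 + 0.2256 + 0.0616 + 0.0105 + 0 = 0.2977
R0 < 1, so the population is declining.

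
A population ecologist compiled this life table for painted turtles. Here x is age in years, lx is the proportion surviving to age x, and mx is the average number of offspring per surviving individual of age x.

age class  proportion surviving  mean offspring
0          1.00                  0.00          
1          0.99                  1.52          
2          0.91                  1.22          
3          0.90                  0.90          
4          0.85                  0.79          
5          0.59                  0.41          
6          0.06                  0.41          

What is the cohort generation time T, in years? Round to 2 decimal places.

lx·mx: 0, 1.5048, 1.1102, 0.81, 0.6715, 0.2419, 0.0246 → R0 = 4.363
x·lx·mx: 0, 1.5048, 2.2204, 2.43, 2.686, 1.2095, 0.1476 → Σ = 10.1983
T = 10.1983 / 4.363 = 2.337451… → 2.34

2.34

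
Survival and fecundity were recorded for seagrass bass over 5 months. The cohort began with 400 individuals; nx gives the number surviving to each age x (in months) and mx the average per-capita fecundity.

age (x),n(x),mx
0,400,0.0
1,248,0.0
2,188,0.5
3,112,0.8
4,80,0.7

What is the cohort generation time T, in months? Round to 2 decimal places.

2.84

lx = nx/n0 = nx/400: 1, 0.62, 0.47, 0.28, 0.2
lx·mx: 0, 0, 0.235, 0.224, 0.14 → R0 = 0.599
x·lx·mx: 0, 0, 0.47, 0.672, 0.56 → Σ = 1.702
T = 1.702 / 0.599 = 2.841402… → 2.84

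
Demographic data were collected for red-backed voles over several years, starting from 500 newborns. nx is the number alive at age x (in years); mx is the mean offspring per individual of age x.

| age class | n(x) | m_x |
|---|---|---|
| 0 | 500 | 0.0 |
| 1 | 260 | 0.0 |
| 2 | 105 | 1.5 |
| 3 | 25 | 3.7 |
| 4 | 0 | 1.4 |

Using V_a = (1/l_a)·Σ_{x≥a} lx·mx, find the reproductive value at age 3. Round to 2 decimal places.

lx = nx/n0 = nx/500: 1, 0.52, 0.21, 0.05, 0
lx·mx for x ≥ 3: 0.185, 0 → sum = 0.185
V_3 = 0.185 / l_3 = 0.185 / 0.05 = 3.7 → 3.70

3.70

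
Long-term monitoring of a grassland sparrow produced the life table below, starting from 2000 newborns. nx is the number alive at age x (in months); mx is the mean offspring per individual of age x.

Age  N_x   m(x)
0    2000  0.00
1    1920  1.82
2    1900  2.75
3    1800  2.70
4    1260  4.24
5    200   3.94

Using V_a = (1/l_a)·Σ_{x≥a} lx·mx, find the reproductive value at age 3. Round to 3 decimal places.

lx = nx/n0 = nx/2000: 1, 0.96, 0.95, 0.9, 0.63, 0.1
lx·mx for x ≥ 3: 2.43, 2.6712, 0.394 → sum = 5.4952
V_3 = 5.4952 / l_3 = 5.4952 / 0.9 = 6.105778… → 6.106

6.106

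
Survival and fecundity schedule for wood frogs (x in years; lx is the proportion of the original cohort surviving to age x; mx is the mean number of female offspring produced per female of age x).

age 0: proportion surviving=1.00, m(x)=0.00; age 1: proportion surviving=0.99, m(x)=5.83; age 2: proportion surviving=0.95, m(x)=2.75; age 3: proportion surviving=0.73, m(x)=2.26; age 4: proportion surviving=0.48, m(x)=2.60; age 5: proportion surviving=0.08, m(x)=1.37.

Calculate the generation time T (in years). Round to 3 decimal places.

1.886

lx·mx: 0, 5.7717, 2.6125, 1.6498, 1.248, 0.1096 → R0 = 11.3916
x·lx·mx: 0, 5.7717, 5.225, 4.9494, 4.992, 0.548 → Σ = 21.4861
T = 21.4861 / 11.3916 = 1.886135… → 1.886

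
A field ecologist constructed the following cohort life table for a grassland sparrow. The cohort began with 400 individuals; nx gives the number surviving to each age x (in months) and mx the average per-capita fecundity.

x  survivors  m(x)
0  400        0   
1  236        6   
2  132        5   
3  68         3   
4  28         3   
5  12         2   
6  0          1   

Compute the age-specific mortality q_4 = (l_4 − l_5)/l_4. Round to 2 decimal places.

lx = nx/n0 = nx/400: 1, 0.59, 0.33, 0.17, 0.07, 0.03, 0
q_4 = (l_4 − l_5) / l_4 = (0.07 − 0.03) / 0.07
     = 0.04 / 0.07 = 0.571429… → 0.57

0.57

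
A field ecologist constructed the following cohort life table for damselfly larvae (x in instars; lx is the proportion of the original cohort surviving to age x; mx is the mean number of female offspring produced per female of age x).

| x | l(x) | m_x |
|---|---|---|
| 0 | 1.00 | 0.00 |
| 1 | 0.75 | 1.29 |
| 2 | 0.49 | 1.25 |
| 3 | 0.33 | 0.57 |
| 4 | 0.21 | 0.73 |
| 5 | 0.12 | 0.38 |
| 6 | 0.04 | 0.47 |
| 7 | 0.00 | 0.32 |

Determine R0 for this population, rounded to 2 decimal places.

lx·mx by age: 0, 0.9675, 0.6125, 0.1881, 0.1533, 0.0456, 0.0188, 0
R0 = Σ lx·mx = 1.9858 → 1.99

1.99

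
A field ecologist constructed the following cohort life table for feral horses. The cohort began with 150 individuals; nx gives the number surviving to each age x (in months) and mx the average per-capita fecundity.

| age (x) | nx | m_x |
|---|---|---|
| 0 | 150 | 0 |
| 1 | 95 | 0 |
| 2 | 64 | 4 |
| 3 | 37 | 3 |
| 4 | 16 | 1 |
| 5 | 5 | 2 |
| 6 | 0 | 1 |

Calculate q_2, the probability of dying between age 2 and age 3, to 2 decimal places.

0.42

lx = nx/n0 = nx/150: 1, 0.63333…, 0.42667…, 0.24667…, 0.10667…, 0.03333…, 0
q_2 = (l_2 − l_3) / l_2 = (0.426667… − 0.246667…) / 0.426667…
     = 0.18… / 0.426667… = 0.421875… → 0.42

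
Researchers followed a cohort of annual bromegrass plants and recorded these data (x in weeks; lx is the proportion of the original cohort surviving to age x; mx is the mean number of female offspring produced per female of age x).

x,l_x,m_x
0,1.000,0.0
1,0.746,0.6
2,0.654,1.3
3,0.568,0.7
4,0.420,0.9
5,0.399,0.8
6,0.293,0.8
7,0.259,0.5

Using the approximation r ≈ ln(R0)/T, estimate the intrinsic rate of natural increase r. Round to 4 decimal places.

R0 = Σ lx·mx = 0 + 0.4476 + 0.8502 + 0.3976 + 0.378 + 0.3192 + 0.2344 + 0.1295 = 2.7565
Σ x·lx·mx = 8.7617; T = 8.7617/2.7565 = 3.17856…
r ≈ ln(R0)/T = ln(2.7565)/3.17856… = 0.319… → 0.3190

0.3190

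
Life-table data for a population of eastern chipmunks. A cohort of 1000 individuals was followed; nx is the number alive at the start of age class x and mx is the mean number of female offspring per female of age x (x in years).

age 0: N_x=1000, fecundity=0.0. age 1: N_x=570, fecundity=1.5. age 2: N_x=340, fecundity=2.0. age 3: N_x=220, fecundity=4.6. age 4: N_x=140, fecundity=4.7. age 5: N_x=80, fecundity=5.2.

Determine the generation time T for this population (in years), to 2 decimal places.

2.75

lx = nx/n0 = nx/1000: 1, 0.57, 0.34, 0.22, 0.14, 0.08
lx·mx: 0, 0.855, 0.68, 1.012, 0.658, 0.416 → R0 = 3.621
x·lx·mx: 0, 0.855, 1.36, 3.036, 2.632, 2.08 → Σ = 9.963
T = 9.963 / 3.621 = 2.75145… → 2.75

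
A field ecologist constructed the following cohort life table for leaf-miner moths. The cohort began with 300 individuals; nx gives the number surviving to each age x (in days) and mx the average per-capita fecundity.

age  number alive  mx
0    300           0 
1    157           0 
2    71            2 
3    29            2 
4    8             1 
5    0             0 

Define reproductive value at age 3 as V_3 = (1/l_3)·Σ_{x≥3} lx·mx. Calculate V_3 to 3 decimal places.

2.276

lx = nx/n0 = nx/300: 1, 0.52333…, 0.23667…, 0.09667…, 0.02667…, 0
lx·mx for x ≥ 3: 0.193333…, 0.026667…, 0 → sum = 0.22…
V_3 = 0.22… / l_3 = 0.22… / 0.096667… = 2.275862… → 2.276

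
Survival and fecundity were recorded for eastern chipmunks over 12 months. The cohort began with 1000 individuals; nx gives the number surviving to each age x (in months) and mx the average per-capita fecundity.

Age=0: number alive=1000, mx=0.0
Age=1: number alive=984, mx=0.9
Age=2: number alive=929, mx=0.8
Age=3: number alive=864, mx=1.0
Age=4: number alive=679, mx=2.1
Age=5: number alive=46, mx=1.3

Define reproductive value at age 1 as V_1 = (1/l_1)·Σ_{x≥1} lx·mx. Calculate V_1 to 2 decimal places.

lx = nx/n0 = nx/1000: 1, 0.984, 0.929, 0.864, 0.679, 0.046
lx·mx for x ≥ 1: 0.8856, 0.7432, 0.864, 1.4259, 0.0598 → sum = 3.9785
V_1 = 3.9785 / l_1 = 3.9785 / 0.984 = 4.043191… → 4.04

4.04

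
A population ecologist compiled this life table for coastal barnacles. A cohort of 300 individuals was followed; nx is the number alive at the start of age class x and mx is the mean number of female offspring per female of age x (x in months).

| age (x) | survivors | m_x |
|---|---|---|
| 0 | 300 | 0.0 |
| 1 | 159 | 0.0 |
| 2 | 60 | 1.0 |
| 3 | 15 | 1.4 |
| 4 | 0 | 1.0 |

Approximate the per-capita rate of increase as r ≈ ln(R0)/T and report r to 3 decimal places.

-0.580

lx = nx/n0 = nx/300: 1, 0.53, 0.2, 0.05, 0
R0 = Σ lx·mx = 0 + 0 + 0.2 + 0.07 + 0 = 0.27
Σ x·lx·mx = 0.61; T = 0.61/0.27 = 2.25926…
r ≈ ln(R0)/T = ln(0.27)/2.25926… = -0.57954… → -0.580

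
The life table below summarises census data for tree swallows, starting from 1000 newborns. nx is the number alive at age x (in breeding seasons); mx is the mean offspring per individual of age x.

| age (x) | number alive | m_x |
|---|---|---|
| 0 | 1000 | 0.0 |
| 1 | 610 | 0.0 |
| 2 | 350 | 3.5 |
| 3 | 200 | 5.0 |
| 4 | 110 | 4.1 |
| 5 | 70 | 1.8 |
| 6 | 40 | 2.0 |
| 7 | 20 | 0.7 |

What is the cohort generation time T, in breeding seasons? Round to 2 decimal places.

2.92

lx = nx/n0 = nx/1000: 1, 0.61, 0.35, 0.2, 0.11, 0.07, 0.04, 0.02
lx·mx: 0, 0, 1.225, 1, 0.451, 0.126, 0.08, 0.014 → R0 = 2.896
x·lx·mx: 0, 0, 2.45, 3, 1.804, 0.63, 0.48, 0.098 → Σ = 8.462
T = 8.462 / 2.896 = 2.921961… → 2.92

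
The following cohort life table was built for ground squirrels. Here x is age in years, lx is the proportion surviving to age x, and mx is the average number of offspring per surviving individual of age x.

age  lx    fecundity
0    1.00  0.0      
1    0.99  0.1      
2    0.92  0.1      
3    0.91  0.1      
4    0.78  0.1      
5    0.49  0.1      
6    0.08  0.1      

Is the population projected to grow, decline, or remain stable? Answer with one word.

declining

R0 = Σ lx·mx = 0 + 0.099 + 0.092 + 0.091 + 0.078 + 0.049 + 0.008 = 0.417
R0 < 1, so the population is declining.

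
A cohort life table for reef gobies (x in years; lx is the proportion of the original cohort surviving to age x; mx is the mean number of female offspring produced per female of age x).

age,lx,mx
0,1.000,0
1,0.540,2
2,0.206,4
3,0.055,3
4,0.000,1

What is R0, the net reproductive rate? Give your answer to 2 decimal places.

2.07

lx·mx by age: 0, 1.08, 0.824, 0.165, 0
R0 = Σ lx·mx = 2.069 → 2.07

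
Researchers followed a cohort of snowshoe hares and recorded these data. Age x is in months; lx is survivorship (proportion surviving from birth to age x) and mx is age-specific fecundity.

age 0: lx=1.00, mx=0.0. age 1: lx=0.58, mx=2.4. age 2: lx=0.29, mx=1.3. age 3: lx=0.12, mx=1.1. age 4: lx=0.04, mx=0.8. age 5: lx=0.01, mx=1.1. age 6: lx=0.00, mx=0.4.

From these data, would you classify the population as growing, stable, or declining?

growing

R0 = Σ lx·mx = 0 + 1.392 + 0.377 + 0.132 + 0.032 + 0.011 + 0 = 1.944
R0 > 1, so the population is growing.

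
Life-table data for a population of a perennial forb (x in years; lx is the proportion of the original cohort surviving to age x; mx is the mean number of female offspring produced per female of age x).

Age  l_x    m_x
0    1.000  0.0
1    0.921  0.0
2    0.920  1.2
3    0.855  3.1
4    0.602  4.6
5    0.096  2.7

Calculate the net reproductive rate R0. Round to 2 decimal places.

lx·mx by age: 0, 0, 1.104, 2.6505, 2.7692, 0.2592
R0 = Σ lx·mx = 6.7829 → 6.78

6.78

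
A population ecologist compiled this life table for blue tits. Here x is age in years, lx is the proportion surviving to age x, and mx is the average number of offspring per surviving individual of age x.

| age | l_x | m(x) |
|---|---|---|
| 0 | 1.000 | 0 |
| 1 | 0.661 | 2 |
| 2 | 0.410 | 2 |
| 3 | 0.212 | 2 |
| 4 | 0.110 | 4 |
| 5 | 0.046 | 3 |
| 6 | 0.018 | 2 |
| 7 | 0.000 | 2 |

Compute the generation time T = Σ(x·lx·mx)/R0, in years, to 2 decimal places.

lx·mx: 0, 1.322, 0.82, 0.424, 0.44, 0.138, 0.036, 0 → R0 = 3.18
x·lx·mx: 0, 1.322, 1.64, 1.272, 1.76, 0.69, 0.216, 0 → Σ = 6.9
T = 6.9 / 3.18 = 2.169811… → 2.17

2.17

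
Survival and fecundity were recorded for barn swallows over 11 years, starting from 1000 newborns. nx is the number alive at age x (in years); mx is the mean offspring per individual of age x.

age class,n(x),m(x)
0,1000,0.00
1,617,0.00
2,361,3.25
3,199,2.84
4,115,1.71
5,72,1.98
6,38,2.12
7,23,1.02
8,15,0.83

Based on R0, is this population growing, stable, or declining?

growing

lx = nx/n0 = nx/1000: 1, 0.617, 0.361, 0.199, 0.115, 0.072, 0.038, 0.023, 0.015
R0 = Σ lx·mx = 0 + 0 + 1.17325 + 0.56516 + 0.19665 + 0.14256 + 0.08056 + 0.02346 + 0.01245 = 2.19409
R0 > 1, so the population is growing.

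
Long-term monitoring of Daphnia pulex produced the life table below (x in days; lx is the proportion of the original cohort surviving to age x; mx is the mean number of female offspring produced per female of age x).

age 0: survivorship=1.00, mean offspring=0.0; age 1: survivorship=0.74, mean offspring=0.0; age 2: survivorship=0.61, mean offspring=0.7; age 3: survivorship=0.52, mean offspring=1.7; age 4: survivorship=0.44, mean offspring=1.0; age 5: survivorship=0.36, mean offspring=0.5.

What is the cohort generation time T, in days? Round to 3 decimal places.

lx·mx: 0, 0, 0.427, 0.884, 0.44, 0.18 → R0 = 1.931
x·lx·mx: 0, 0, 0.854, 2.652, 1.76, 0.9 → Σ = 6.166
T = 6.166 / 1.931 = 3.193164… → 3.193

3.193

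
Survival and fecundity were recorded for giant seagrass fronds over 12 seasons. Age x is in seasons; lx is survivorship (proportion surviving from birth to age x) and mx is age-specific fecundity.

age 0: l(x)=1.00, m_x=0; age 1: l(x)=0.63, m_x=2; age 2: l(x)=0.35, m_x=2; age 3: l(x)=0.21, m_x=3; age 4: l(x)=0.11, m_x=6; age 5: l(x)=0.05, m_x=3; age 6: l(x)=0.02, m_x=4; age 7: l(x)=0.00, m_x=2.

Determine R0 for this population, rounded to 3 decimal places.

lx·mx by age: 0, 1.26, 0.7, 0.63, 0.66, 0.15, 0.08, 0
R0 = Σ lx·mx = 3.48 → 3.480

3.480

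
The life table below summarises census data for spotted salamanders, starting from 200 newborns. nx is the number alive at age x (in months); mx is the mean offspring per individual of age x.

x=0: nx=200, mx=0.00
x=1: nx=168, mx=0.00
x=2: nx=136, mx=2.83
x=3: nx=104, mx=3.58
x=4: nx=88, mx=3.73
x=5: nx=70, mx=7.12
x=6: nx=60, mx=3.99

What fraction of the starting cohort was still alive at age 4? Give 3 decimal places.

0.440

l_4 = n_4/n_0 = 88/200 = 0.44 → 0.440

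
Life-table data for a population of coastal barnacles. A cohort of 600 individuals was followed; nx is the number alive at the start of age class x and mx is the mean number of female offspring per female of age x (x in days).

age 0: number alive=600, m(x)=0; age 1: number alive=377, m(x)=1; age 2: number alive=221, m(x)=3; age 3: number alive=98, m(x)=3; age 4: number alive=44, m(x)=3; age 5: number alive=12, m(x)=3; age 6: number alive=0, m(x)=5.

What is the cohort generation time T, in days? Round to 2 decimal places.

lx = nx/n0 = nx/600: 1, 0.62833…, 0.36833…, 0.16333…, 0.07333…, 0.02, 0
lx·mx: 0, 0.628333…, 1.105…, 0.49…, 0.22…, 0.06, 0 → R0 = 2.503333…
x·lx·mx: 0, 0.628333…, 2.21…, 1.47…, 0.88…, 0.3, 0 → Σ = 5.488333…
T = 5.488333… / 2.503333… = 2.19241… → 2.19

2.19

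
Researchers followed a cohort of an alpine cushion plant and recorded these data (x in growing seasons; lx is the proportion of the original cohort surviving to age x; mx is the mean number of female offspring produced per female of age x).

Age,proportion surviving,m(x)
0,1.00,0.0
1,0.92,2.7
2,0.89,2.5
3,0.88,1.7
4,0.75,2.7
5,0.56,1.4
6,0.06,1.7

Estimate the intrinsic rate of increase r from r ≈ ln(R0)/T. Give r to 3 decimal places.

R0 = Σ lx·mx = 0 + 2.484 + 2.225 + 1.496 + 2.025 + 0.784 + 0.102 = 9.116
Σ x·lx·mx = 24.054; T = 24.054/9.116 = 2.63866…
r ≈ ln(R0)/T = ln(9.116)/2.63866… = 0.83756… → 0.838

0.838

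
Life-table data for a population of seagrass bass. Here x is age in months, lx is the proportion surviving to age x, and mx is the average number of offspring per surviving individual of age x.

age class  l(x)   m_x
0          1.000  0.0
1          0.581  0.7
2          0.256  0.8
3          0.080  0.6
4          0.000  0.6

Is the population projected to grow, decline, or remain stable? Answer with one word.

R0 = Σ lx·mx = 0 + 0.4067 + 0.2048 + 0.048 + 0 = 0.6595
R0 < 1, so the population is declining.

declining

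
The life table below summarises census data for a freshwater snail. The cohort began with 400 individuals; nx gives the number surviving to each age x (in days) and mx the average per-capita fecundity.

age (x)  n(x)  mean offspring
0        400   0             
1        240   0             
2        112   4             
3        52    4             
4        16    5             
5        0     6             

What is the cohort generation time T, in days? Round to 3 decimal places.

lx = nx/n0 = nx/400: 1, 0.6, 0.28, 0.13, 0.04, 0
lx·mx: 0, 0, 1.12, 0.52, 0.2, 0 → R0 = 1.84
x·lx·mx: 0, 0, 2.24, 1.56, 0.8, 0 → Σ = 4.6
T = 4.6 / 1.84 = 2.5 → 2.500

2.500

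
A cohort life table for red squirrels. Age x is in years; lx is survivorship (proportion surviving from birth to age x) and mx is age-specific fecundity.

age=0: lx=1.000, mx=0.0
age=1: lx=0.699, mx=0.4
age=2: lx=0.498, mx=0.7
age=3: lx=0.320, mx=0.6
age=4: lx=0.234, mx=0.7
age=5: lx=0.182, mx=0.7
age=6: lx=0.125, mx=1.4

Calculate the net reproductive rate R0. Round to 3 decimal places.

lx·mx by age: 0, 0.2796, 0.3486, 0.192, 0.1638, 0.1274, 0.175
R0 = Σ lx·mx = 1.2864 → 1.286

1.286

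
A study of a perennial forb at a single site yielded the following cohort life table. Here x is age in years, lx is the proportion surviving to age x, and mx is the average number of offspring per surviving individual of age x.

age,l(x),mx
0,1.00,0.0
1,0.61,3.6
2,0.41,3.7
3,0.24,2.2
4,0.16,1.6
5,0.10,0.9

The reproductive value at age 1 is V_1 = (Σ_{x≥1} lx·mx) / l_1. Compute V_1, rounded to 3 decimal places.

7.520

lx·mx for x ≥ 1: 2.196, 1.517, 0.528, 0.256, 0.09 → sum = 4.587
V_1 = 4.587 / l_1 = 4.587 / 0.61 = 7.519672… → 7.520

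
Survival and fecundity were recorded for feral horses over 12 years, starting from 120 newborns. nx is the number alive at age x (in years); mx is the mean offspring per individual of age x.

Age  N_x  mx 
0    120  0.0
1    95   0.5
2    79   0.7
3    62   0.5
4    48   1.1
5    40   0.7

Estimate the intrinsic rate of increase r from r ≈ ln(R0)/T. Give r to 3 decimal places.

0.207

lx = nx/n0 = nx/120: 1, 0.79167…, 0.65833…, 0.51667…, 0.4, 0.33333…
R0 = Σ lx·mx = 0 + 0.39583… + 0.46083… + 0.25833… + 0.44 + 0.23333… = 1.788333…
Σ x·lx·mx = 5.019167…; T = 5.019167…/1.788333… = 2.80662…
r ≈ ln(R0)/T = ln(1.788333…)/2.80662… = 0.20711… → 0.207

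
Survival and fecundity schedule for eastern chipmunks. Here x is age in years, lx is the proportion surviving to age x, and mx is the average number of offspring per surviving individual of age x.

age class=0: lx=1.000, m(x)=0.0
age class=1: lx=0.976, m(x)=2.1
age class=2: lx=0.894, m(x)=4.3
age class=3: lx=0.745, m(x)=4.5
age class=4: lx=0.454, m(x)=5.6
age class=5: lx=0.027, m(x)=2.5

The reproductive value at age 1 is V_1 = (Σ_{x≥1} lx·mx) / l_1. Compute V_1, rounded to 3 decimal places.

lx·mx for x ≥ 1: 2.0496, 3.8442, 3.3525, 2.5424, 0.0675 → sum = 11.8562
V_1 = 11.8562 / l_1 = 11.8562 / 0.976 = 12.147746… → 12.148

12.148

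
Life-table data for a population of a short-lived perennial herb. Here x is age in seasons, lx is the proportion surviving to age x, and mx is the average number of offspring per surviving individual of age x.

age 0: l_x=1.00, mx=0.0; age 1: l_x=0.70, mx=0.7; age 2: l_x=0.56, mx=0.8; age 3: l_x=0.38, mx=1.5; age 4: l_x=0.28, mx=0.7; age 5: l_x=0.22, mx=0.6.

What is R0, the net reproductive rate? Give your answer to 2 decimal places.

lx·mx by age: 0, 0.49, 0.448, 0.57, 0.196, 0.132
R0 = Σ lx·mx = 1.836 → 1.84

1.84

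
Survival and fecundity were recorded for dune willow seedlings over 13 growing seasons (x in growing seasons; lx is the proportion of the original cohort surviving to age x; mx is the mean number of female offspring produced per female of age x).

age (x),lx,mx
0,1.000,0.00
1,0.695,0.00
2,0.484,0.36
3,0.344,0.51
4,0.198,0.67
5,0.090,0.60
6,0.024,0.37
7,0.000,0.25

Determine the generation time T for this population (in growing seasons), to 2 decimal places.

3.17

lx·mx: 0, 0, 0.17424, 0.17544, 0.13266, 0.054, 0.00888, 0 → R0 = 0.54522
x·lx·mx: 0, 0, 0.34848, 0.52632, 0.53064, 0.27, 0.05328, 0 → Σ = 1.72872
T = 1.72872 / 0.54522 = 3.170683… → 3.17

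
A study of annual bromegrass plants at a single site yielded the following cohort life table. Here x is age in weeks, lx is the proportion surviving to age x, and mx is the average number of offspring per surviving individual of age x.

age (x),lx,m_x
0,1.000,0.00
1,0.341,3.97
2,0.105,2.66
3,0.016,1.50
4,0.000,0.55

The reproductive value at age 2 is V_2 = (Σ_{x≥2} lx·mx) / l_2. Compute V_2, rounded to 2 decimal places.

lx·mx for x ≥ 2: 0.2793, 0.024, 0 → sum = 0.3033
V_2 = 0.3033 / l_2 = 0.3033 / 0.105 = 2.888571… → 2.89

2.89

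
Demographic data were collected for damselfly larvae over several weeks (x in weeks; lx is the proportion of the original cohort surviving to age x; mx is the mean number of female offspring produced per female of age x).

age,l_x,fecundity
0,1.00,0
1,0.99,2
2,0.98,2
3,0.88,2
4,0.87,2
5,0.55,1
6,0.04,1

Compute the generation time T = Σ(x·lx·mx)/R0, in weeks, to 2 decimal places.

lx·mx: 0, 1.98, 1.96, 1.76, 1.74, 0.55, 0.04 → R0 = 8.03
x·lx·mx: 0, 1.98, 3.92, 5.28, 6.96, 2.75, 0.24 → Σ = 21.13
T = 21.13 / 8.03 = 2.631382… → 2.63

2.63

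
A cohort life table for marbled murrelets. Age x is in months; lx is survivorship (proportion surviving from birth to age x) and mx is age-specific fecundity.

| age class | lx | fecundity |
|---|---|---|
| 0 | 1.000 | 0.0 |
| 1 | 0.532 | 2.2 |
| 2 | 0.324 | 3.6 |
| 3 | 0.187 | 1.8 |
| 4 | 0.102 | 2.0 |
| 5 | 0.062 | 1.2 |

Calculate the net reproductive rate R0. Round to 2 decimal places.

2.95

lx·mx by age: 0, 1.1704, 1.1664, 0.3366, 0.204, 0.0744
R0 = Σ lx·mx = 2.9518 → 2.95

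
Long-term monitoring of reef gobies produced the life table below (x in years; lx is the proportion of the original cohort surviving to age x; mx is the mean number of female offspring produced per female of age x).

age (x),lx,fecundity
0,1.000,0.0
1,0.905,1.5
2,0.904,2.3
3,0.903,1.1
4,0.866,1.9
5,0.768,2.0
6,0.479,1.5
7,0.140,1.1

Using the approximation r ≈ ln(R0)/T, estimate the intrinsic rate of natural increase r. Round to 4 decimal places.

0.6445

R0 = Σ lx·mx = 0 + 1.3575 + 2.0792 + 0.9933 + 1.6454 + 1.536 + 0.7185 + 0.154 = 8.4839
Σ x·lx·mx = 28.1464; T = 28.1464/8.4839 = 3.31763…
r ≈ ln(R0)/T = ln(8.4839)/3.31763… = 0.644488… → 0.6445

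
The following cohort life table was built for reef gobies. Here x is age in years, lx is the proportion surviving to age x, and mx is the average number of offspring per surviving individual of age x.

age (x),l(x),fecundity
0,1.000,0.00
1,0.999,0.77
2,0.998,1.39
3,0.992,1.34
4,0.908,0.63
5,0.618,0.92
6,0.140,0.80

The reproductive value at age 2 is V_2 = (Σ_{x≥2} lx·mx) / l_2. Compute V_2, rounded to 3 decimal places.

3.977

lx·mx for x ≥ 2: 1.38722, 1.32928, 0.57204, 0.56856, 0.112 → sum = 3.9691
V_2 = 3.9691 / l_2 = 3.9691 / 0.998 = 3.977054… → 3.977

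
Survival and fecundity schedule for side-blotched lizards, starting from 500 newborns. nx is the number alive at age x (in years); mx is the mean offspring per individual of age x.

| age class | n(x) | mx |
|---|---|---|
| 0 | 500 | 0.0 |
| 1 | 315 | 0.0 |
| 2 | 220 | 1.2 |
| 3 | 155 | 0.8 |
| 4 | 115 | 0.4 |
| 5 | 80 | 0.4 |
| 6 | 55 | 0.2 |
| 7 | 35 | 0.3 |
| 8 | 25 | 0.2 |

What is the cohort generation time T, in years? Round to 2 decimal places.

2.89

lx = nx/n0 = nx/500: 1, 0.63, 0.44, 0.31, 0.23, 0.16, 0.11, 0.07, 0.05
lx·mx: 0, 0, 0.528, 0.248, 0.092, 0.064, 0.022, 0.021, 0.01 → R0 = 0.985
x·lx·mx: 0, 0, 1.056, 0.744, 0.368, 0.32, 0.132, 0.147, 0.08 → Σ = 2.847
T = 2.847 / 0.985 = 2.890355… → 2.89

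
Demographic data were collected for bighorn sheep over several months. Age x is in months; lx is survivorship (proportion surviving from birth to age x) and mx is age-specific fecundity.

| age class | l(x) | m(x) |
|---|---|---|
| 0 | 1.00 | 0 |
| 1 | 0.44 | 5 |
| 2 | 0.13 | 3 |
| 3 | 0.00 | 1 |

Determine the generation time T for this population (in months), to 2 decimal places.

1.15

lx·mx: 0, 2.2, 0.39, 0 → R0 = 2.59
x·lx·mx: 0, 2.2, 0.78, 0 → Σ = 2.98
T = 2.98 / 2.59 = 1.150579… → 1.15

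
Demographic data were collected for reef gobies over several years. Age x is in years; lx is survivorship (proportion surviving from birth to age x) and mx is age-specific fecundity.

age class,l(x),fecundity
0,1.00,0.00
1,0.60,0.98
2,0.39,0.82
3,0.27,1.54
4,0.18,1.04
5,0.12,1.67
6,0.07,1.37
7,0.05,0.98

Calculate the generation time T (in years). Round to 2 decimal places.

2.77

lx·mx: 0, 0.588, 0.3198, 0.4158, 0.1872, 0.2004, 0.0959, 0.049 → R0 = 1.8561
x·lx·mx: 0, 0.588, 0.6396, 1.2474, 0.7488, 1.002, 0.5754, 0.343 → Σ = 5.1442
T = 5.1442 / 1.8561 = 2.77151… → 2.77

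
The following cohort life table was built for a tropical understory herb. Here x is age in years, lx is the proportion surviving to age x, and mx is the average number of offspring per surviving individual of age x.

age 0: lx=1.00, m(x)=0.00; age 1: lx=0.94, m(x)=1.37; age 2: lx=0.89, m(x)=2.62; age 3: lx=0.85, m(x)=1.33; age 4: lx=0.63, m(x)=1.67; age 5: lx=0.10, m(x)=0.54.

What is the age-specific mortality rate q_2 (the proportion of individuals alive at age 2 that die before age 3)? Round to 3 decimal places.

q_2 = (l_2 − l_3) / l_2 = (0.89 − 0.85) / 0.89
     = 0.04 / 0.89 = 0.044944… → 0.045

0.045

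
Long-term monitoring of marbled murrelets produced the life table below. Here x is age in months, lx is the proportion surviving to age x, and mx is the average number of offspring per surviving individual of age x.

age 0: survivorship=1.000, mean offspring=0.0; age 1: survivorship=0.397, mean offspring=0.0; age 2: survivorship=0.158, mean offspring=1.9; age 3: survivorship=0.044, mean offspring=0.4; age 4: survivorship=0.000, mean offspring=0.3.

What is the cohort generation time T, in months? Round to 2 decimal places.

lx·mx: 0, 0, 0.3002, 0.0176, 0 → R0 = 0.3178
x·lx·mx: 0, 0, 0.6004, 0.0528, 0 → Σ = 0.6532
T = 0.6532 / 0.3178 = 2.055381… → 2.06

2.06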